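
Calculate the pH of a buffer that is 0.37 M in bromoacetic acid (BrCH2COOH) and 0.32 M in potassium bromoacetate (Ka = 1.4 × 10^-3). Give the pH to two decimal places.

pKa = −log(1.4 × 10^-3) = 2.854
Using pH = pKa + log([base]/[acid]) with [base]/[acid] = 0.32/0.37:
pH = 2.854 + (-0.063) = 2.79

pH = 2.79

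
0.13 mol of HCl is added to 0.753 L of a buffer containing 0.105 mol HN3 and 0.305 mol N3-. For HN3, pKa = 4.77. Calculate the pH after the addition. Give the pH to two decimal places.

pH = 4.64

Added H+ converts N3- to HN3: HN3 → 0.235 mol, N3- → 0.175 mol.
Henderson–Hasselbalch with mole ratio 0.175/0.235: pH = 4.77 + (-0.128)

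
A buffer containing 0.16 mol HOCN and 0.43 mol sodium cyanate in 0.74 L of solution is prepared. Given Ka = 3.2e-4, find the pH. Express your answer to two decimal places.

pH = 3.92

pKa = −log(3.2 × 10^-4) = 3.495
pH = pKa + log([A⁻]/[HA]) = 3.495 + log(0.43/0.16)
pH = 3.495 + (+0.429) = 3.92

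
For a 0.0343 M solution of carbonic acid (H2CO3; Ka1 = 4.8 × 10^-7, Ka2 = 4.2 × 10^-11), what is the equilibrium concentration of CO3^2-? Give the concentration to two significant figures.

4.2 × 10^-11 M

First ionization gives [H+] ≈ [HCO3-] = 1.28 × 10^-4 M.
Second step: Ka2 = [H+][CO3^2-]/[HCO3-] ≈ [CO3^2-] (since [H+] ≈ [HCO3-]).
So [CO3^2-] ≈ Ka2.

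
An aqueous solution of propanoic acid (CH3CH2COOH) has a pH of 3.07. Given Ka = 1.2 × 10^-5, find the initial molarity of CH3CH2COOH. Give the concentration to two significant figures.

[H+] = 10^(-3.07) = 8.51 × 10^-4 M = x
Ka = x²/(C₀ − x) ⇒ C₀ = x + x²/Ka
C₀ = 8.51 × 10^-4 + (8.51 × 10^-4)²/(1.2 × 10^-5) = 6.12 × 10^-2 M

C₀ = 6.1 × 10^-2 M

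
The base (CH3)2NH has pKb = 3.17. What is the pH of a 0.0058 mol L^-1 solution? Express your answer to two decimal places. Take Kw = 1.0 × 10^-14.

(CH3)2NH + H2O ⇌ (CH3)2NH2+ + OH-
Kb = 10^(−3.17) = 6.76 × 10^-4
From the ICE table, Kb = x²/(0.0058 − x) = 6.76 × 10^-4.
The 5% rule fails; solving x² + Kb·x − Kb·C₀ = 0 exactly:
x = (−Kb + √(Kb² + 4·Kb·C₀))/2 = 1.67 × 10^-3 M
pOH = −log(1.67 × 10^-3) = 2.78; pH = 14.00 − 2.78 = 11.22

pH = 11.22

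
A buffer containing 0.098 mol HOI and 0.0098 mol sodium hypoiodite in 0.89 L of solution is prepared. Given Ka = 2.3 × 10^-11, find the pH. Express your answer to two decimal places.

pH = 9.64

pKa = −log(2.3 × 10^-11) = 10.638
Henderson–Hasselbalch: pH = pKa + log([OI-]/[HOI]) = 10.638 + log(0.0098/0.098)
pH = 10.638 + (-1.000) = 9.64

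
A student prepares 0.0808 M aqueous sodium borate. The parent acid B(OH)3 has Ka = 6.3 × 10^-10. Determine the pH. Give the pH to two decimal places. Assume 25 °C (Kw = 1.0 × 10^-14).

pH = 11.05

B(OH)4- is the conjugate base of the weak acid B(OH)3.
Kb = Kw/Ka = 1.0×10^-14 / 6.3 × 10^-10 = 1.59 × 10^-5
Kb = [OH-]²/(0.0808 − [OH-]) = 1.59 × 10^-5
Assume [OH-] ≪ 0.0808: [OH-] ≈ √(1.59 × 10^-5 × 0.0808) = 1.13 × 10^-3 M
([OH-]/C₀ = 1.4% < 5%, so the approximation holds.)
pOH = 2.95, so pH = 14.00 − pOH = 11.05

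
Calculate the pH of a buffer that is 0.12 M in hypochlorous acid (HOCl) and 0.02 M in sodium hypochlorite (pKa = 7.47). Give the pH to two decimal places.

Henderson–Hasselbalch: pH = pKa + log([OCl-]/[HOCl]) = 7.47 + log(0.02/0.12)
pH = 7.47 + (-0.778) = 6.69

pH = 6.69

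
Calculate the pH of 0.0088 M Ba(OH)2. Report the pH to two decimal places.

pH = 12.25

Ba(OH)2 is a strong base (each formula unit releases 2 OH-); [OH-] = 0.0176 M.
pOH = -log(0.0176) = 1.75
pH = 14.00 - 1.75 = 12.25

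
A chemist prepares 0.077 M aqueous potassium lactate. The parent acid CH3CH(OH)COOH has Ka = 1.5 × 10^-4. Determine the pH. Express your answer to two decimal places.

pH = 8.36

CH3CH(OH)COO- is the conjugate base of the weak acid CH3CH(OH)COOH.
Kb = Kw/Ka = 1.0×10^-14 / 1.5 × 10^-4 = 6.67 × 10^-11
Kb = x²/(0.077 − x) = 6.67 × 10^-11
Assume x ≪ 0.077: x ≈ √(6.67 × 10^-11 × 0.077) = 2.27 × 10^-6 M
Check: 0.0029% ionized — well under 5%, approximation valid.
pOH = 5.64, so pH = 14.00 − pOH = 8.36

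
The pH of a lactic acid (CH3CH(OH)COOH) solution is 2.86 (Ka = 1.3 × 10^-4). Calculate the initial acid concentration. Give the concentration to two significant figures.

[H+] = 10^(-2.86) = 1.38 × 10^-3 M = x
Ka = x²/(C₀ − x) ⇒ C₀ = x + x²/Ka
C₀ = 1.38 × 10^-3 + (1.38 × 10^-3)²/(1.3 × 10^-4) = 1.60 × 10^-2 M

C₀ = 1.6 × 10^-2 M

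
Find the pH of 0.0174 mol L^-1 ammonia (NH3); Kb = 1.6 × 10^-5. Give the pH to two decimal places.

pH = 10.72

NH3 + H2O ⇌ NH4+ + OH-
Kb = [OH-]²/(0.0174 − [OH-]) = 1.6 × 10^-5
Neglecting [OH-] in the denominator: [OH-] = √(1.6 × 10^-5 × 0.0174) = 5.28 × 10^-4 M
([OH-]/C₀ = 3% < 5%, so the approximation holds.)
pOH = −log(5.28 × 10^-4) = 3.28; pH = 14.00 − 3.28 = 10.72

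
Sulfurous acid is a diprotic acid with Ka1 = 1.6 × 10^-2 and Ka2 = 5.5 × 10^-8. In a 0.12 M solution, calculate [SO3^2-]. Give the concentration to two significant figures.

First ionization gives [H+] ≈ [HSO3-] = 3.65 × 10^-2 M.
Second step: Ka2 = [H+][SO3^2-]/[HSO3-] ≈ [SO3^2-] (since [H+] ≈ [HSO3-]).
So [SO3^2-] ≈ Ka2.

5.5 × 10^-8 M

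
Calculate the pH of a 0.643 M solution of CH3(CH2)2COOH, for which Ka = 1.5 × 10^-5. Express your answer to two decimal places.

pH = 2.51

CH3(CH2)2COOH ⇌ CH3(CH2)2COO- + H+
Ka = [H+]²/(0.643 − [H+]) = 1.5 × 10^-5
Since Ka ≪ C₀, [H+] ≈ √(Ka·C₀) = 3.11 × 10^-3 M.
([H+]/C₀ = 0.48% < 5%, so the approximation holds.)
pH = −log(3.11 × 10^-3) = 2.51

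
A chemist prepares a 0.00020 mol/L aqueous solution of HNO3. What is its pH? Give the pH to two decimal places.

pH = 3.70

HNO3 is a strong acid and dissociates completely, so [H+] = 0.00020 M.
pH = -log(0.0002) = 3.70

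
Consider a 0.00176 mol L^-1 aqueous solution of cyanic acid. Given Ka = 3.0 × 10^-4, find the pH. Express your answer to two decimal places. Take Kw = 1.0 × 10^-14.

HOCN ⇌ OCN- + H+
Ka = [H+]²/(0.00176 − [H+]) = 3.0 × 10^-4
Here C₀/Ka ≈ 5.87, so the small-[H+] approximation fails. Use the quadratic:
[H+] = [−0.0003 + √(0.0003² + 2.11e-06)]/2 = 5.92 × 10^-4 M
pH = −log(5.92 × 10^-4) = 3.23

pH = 3.23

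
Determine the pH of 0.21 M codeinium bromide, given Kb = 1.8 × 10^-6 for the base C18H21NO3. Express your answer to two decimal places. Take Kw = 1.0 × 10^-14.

pH = 4.47

C18H22NO3+ is the conjugate acid of the weak base C18H21NO3.
Ka = Kw/Kb = 1.0×10^-14 / 1.8 × 10^-6 = 5.56 × 10^-9
From the ICE table, Ka = [H+]²/(0.21 − [H+]) = 5.56 × 10^-9.
Assume [H+] ≪ 0.21: [H+] ≈ √(5.56 × 10^-9 × 0.21) = 3.42 × 10^-5 M
([H+]/C₀ = 0.016% < 5%, so the approximation holds.)
pH = −log[H+] = −log(3.42 × 10^-5) = 4.47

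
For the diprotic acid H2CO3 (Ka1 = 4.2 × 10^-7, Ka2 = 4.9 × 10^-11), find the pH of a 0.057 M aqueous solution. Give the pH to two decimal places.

Ka1 ≫ Ka2, so treat the first dissociation as the only significant source of H+.
Ka1 = x²/(0.057 − x) = 4.2 × 10^-7
x ≈ √(4.2 × 10^-7 × 0.057) = 1.55 × 10^-4 M
pH = −log(1.55 × 10^-4) = 3.81

pH = 3.81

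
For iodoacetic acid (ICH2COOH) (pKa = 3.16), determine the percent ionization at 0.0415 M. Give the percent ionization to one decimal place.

ICH2COOH ⇌ ICH2COO- + H+; let x = [H+] at equilibrium.
Ka = 10^(−3.16) = 6.92 × 10^-4
Solve x² + 0.000692x − 2.87e-05 = 0 → x = 5.02 × 10^-3 M
Fraction ionized = 5.02 × 10^-3 / 0.0415 = 0.1210 → 12.1%

12.1%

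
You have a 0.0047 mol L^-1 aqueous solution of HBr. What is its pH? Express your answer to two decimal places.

pH = 2.33

HBr is a strong acid and dissociates completely, so [H+] = 0.0047 M.
pH = -log(0.0047) = 2.33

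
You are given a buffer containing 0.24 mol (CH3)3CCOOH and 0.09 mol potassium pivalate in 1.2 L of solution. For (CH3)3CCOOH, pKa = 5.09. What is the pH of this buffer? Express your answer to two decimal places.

pH = 4.66

pH = pKa + log([A⁻]/[HA]) = 5.09 + log(0.09/0.24)
pH = 5.09 + (-0.426) = 4.66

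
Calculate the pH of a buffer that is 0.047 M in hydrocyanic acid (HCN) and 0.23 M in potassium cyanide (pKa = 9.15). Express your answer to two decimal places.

pH = 9.84

Using pH = pKa + log([base]/[acid]) with [base]/[acid] = 0.23/0.047:
pH = 9.15 + (+0.690) = 9.84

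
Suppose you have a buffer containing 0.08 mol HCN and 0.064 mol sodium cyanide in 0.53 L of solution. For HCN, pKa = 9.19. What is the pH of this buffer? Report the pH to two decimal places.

Henderson–Hasselbalch: pH = pKa + log([CN-]/[HCN]) = 9.19 + log(0.064/0.08)
pH = 9.19 + (-0.097) = 9.09

pH = 9.09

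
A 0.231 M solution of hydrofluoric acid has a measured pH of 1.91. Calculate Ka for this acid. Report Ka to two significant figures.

[H+] = 10^(-1.91) = 1.23 × 10^-2 M
At equilibrium [HA] = 0.231 − 1.23 × 10^-2 = 2.19 × 10^-1 M
Ka = [H+][A-]/[HA] = (1.23 × 10^-2)² / 2.19 × 10^-1 = 6.9 × 10^-4

Ka = 6.9 × 10^-4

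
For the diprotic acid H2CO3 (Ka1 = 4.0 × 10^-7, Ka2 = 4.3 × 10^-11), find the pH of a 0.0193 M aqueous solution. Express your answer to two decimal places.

Ka1 ≫ Ka2, so treat the first dissociation as the only significant source of H+.
Ka1 = x²/(0.0193 − x) = 4.0 × 10^-7
x ≈ √(4.0 × 10^-7 × 0.0193) = 8.79 × 10^-5 M
pH = −log(8.79 × 10^-5) = 4.06

pH = 4.06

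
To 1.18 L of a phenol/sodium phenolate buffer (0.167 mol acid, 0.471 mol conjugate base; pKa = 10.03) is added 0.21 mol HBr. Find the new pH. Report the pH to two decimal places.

pH = 9.87

Added H+ converts C6H5O- to C6H5OH: C6H5OH → 0.377 mol, C6H5O- → 0.261 mol.
pH = pKa + log([A⁻]/[HA]) = 10.03 + log(0.261/0.377) = 10.03 -0.160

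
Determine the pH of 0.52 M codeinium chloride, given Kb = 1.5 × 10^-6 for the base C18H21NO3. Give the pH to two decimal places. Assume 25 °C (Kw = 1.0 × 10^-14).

C18H22NO3+ is the conjugate acid of the weak base C18H21NO3.
Ka = Kw/Kb = 1.0×10^-14 / 1.5 × 10^-6 = 6.67 × 10^-9
From the ICE table, Ka = [H+]²/(0.52 − [H+]) = 6.67 × 10^-9.
Since Ka ≪ C₀, [H+] ≈ √(Ka·C₀) = 5.89 × 10^-5 M.
pH = −log[H+] = −log(5.89 × 10^-5) = 4.23

pH = 4.23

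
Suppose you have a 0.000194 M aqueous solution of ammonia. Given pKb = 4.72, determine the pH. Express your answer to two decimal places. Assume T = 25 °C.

NH3 + H2O ⇌ NH4+ + OH-
Kb = 10^(−4.72) = 1.91 × 10^-5
From the ICE table, Kb = [OH-]²/(0.000194 − [OH-]) = 1.91 × 10^-5.
The 5% rule fails; solving [OH-]² + Kb·[OH-] − Kb·C₀ = 0 exactly:
[OH-] = [−1.91e-05 + √(1.91e-05² + 1.48e-08)]/2 = 5.21 × 10^-5 M
pOH = −log(5.21 × 10^-5) = 4.28; pH = 14.00 − 4.28 = 9.72

pH = 9.72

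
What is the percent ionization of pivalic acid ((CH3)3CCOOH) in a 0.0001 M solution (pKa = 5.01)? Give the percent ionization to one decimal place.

26.8%

(CH3)3CCOOH ⇌ (CH3)3CCOO- + H+; let x = [H+] at equilibrium.
Ka = 10^(−5.01) = 9.77 × 10^-6
Ka = x²/(C₀ − x); solving the quadratic gives x = 2.68 × 10^-5 M.
% ionization = x/C₀ × 100% = 2.68 × 10^-5/0.0001 × 100% = 26.8%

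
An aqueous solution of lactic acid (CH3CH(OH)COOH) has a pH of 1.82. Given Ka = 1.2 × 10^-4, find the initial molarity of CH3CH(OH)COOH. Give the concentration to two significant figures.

C₀ = 1.9 M

[H+] = 10^(-1.82) = 1.51 × 10^-2 M = x
Ka = x²/(C₀ − x) ⇒ C₀ = x + x²/Ka
C₀ = 1.51 × 10^-2 + (1.51 × 10^-2)²/(1.2 × 10^-4) = 1.92 M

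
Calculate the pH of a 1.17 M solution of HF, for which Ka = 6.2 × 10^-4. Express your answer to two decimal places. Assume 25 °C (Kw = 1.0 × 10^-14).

pH = 1.57

HF ⇌ F- + H+
From the ICE table, Ka = [H+]²/(1.17 − [H+]) = 6.2 × 10^-4.
Assume [H+] ≪ 1.17: [H+] ≈ √(6.2 × 10^-4 × 1.17) = 2.69 × 10^-2 M
Check: 2.3% ionized — well under 5%, approximation valid.
pH = −log(2.69 × 10^-2) = 1.57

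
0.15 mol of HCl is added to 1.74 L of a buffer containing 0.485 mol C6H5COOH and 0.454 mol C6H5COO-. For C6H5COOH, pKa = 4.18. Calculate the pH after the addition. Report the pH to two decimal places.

After neutralization: n(C6H5COOH) = 0.635 mol, n(C6H5COO-) = 0.304 mol.
Henderson–Hasselbalch with mole ratio 0.304/0.635: pH = 4.18 + (-0.320)

pH = 3.86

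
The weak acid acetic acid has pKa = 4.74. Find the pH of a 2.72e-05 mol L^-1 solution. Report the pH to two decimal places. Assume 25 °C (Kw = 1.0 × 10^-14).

pH = 4.83

CH3COOH ⇌ CH3COO- + H+
Ka = 10^(−4.74) = 1.82 × 10^-5
From the ICE table, Ka = x²/(2.72e-05 − x) = 1.82 × 10^-5.
x is not negligible relative to C₀; solve x² + 1.82e-05·x − 4.95e-10 = 0.
x = [−1.82e-05 + √(1.82e-05² + 1.98e-09)]/2 = 1.49 × 10^-5 M
pH = −log[H+] = −log(1.49 × 10^-5) = 4.83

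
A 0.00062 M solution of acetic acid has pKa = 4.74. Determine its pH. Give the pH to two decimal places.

CH3COOH ⇌ CH3COO- + H+
Ka = 10^(−4.74) = 1.82 × 10^-5
Ka = [H+]²/(0.00062 − [H+]) = 1.82 × 10^-5
[H+] is not negligible relative to C₀; solve [H+]² + 1.82e-05·[H+] − 1.13e-08 = 0.
[H+] = (−Ka + √(Ka² + 4·Ka·C₀))/2 = 9.75 × 10^-5 M
pH = −log[H+] = −log(9.75 × 10^-5) = 4.01

pH = 4.01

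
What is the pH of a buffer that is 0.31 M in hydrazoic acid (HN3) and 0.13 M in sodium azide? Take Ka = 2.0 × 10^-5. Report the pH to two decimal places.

pKa = −log(2.0 × 10^-5) = 4.699
Using pH = pKa + log([base]/[acid]) with [base]/[acid] = 0.13/0.31:
pH = 4.699 + (-0.377) = 4.32

pH = 4.32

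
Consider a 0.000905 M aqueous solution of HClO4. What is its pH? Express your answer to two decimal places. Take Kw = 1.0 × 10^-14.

pH = 3.04

HClO4 is a strong acid and dissociates completely, so [H+] = 0.000905 M.
pH = -log(0.000905) = 3.04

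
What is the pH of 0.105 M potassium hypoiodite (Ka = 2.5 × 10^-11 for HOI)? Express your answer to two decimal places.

pH = 11.80

OI- is the conjugate base of the weak acid HOI.
Kb = Kw/Ka = 1.0×10^-14 / 2.5 × 10^-11 = 4.00 × 10^-4
From the ICE table, Kb = [OH-]²/(0.105 − [OH-]) = 4.00 × 10^-4.
[OH-] is not negligible relative to C₀; solve [OH-]² + 0.0004·[OH-] − 4.2e-05 = 0.
[OH-] = (−Kb + √(Kb² + 4·Kb·C₀))/2 = 6.28 × 10^-3 M
pOH = −log(6.28 × 10^-3) = 2.20; pH = 14.00 − 2.20 = 11.80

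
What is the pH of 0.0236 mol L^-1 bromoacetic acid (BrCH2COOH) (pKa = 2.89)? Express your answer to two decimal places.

BrCH2COOH ⇌ BrCH2COO- + H+
Ka = 10^(−2.89) = 1.29 × 10^-3
Ka = x²/(0.0236 − x) = 1.29 × 10^-3
The 5% rule fails; solving x² + Ka·x − Ka·C₀ = 0 exactly:
x = [−0.00129 + √(0.00129² + 0.000122)]/2 = 4.91 × 10^-3 M
pH = −log(4.91 × 10^-3) = 2.31

pH = 2.31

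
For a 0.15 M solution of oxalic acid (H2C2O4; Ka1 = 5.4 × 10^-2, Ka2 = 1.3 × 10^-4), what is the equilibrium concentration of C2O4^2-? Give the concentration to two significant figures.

1.3 × 10^-4 M

First ionization gives [H+] ≈ [HC2O4-] = 6.70 × 10^-2 M.
Second step: Ka2 = [H+][C2O4^2-]/[HC2O4-] ≈ [C2O4^2-] (since [H+] ≈ [HC2O4-]).
So [C2O4^2-] ≈ Ka2.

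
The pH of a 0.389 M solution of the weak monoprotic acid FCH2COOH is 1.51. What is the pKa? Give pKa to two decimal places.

[H+] = 10^(-1.51) = 3.09 × 10^-2 M
At equilibrium [HA] = 0.389 − 3.09 × 10^-2 = 3.58 × 10^-1 M
Ka = [H+][A-]/[HA] = (3.09 × 10^-2)² / 3.58 × 10^-1 = 2.67 × 10^-3
pKa = -log(2.67 × 10^-3) = 2.57

pKa = 2.57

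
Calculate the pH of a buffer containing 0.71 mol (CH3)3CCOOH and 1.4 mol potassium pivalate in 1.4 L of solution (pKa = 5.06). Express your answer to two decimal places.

pH = 5.35

Using pH = pKa + log([base]/[acid]) with [base]/[acid] = 1.4/0.71:
pH = 5.06 + (+0.295) = 5.35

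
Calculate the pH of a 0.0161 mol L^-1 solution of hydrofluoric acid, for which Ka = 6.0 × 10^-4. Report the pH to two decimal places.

HF ⇌ F- + H+
From the ICE table, Ka = [H+]²/(0.0161 − [H+]) = 6.0 × 10^-4.
[H+] is not negligible relative to C₀; solve [H+]² + 0.0006·[H+] − 9.66e-06 = 0.
[H+] = [−0.0006 + √(0.0006² + 3.86e-05)]/2 = 2.82 × 10^-3 M
pH = −log[H+] = −log(2.82 × 10^-3) = 2.55

pH = 2.55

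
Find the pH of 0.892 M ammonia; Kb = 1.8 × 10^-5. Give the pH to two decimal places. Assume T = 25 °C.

NH3 + H2O ⇌ NH4+ + OH-
From the ICE table, Kb = [OH-]²/(0.892 − [OH-]) = 1.8 × 10^-5.
Assume [OH-] ≪ 0.892: [OH-] ≈ √(1.8 × 10^-5 × 0.892) = 4.01 × 10^-3 M
Check: 0.45% ionized — well under 5%, approximation valid.
pOH = 2.40, so pH = 14.00 − pOH = 11.60

pH = 11.60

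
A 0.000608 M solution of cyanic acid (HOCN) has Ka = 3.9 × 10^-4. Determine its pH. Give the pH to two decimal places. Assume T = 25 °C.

pH = 3.48

HOCN ⇌ OCN- + H+
From the ICE table, Ka = x²/(0.000608 − x) = 3.9 × 10^-4.
The 5% rule fails; solving x² + Ka·x − Ka·C₀ = 0 exactly:
x = [−0.00039 + √(0.00039² + 9.48e-07)]/2 = 3.30 × 10^-4 M
pH = −log(3.30 × 10^-4) = 3.48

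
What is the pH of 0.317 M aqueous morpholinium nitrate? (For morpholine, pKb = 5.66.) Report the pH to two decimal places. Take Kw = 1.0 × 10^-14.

pH = 4.42

C4H8ONH2+ is the conjugate acid of the weak base C4H8ONH.
Kb = 10^(−5.66) = 2.19 × 10^-6
Ka = Kw/Kb = 1.0×10^-14 / 2.19 × 10^-6 = 4.57 × 10^-9
From the ICE table, Ka = [H+]²/(0.317 − [H+]) = 4.57 × 10^-9.
Neglecting [H+] in the denominator: [H+] = √(4.57 × 10^-9 × 0.317) = 3.81 × 10^-5 M
Check: 0.012% ionized — well under 5%, approximation valid.
pH = −log[H+] = −log(3.81 × 10^-5) = 4.42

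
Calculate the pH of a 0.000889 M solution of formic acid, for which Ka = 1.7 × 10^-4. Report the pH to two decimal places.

HCOOH ⇌ HCOO- + H+
Ka = [H+]²/(0.000889 − [H+]) = 1.7 × 10^-4
[H+] is not negligible relative to C₀; solve [H+]² + 0.00017·[H+] − 1.51e-07 = 0.
[H+] = (−Ka + √(Ka² + 4·Ka·C₀))/2 = 3.13 × 10^-4 M
pH = −log(3.13 × 10^-4) = 3.50

pH = 3.50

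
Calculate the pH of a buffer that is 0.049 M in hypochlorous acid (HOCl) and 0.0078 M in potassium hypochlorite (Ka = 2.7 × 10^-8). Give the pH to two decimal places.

pKa = −log(2.7 × 10^-8) = 7.569
Henderson–Hasselbalch: pH = pKa + log([OCl-]/[HOCl]) = 7.569 + log(0.0078/0.049)
pH = 7.569 + (-0.798) = 6.77

pH = 6.77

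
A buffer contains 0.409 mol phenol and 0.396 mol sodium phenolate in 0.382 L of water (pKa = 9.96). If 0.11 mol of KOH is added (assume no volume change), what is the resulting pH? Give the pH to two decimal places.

pH = 10.19

After neutralization: n(C6H5OH) = 0.299 mol, n(C6H5O-) = 0.506 mol.
pH = pKa + log(n_C6H5O-/n_C6H5OH) = 9.96 + log(0.506/0.299) = 9.96 + (+0.228)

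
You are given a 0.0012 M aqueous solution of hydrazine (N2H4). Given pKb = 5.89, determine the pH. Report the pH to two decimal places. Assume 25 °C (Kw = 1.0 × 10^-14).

N2H4 + H2O ⇌ N2H5+ + OH-
Kb = 10^(−5.89) = 1.29 × 10^-6
Kb = x²/(0.0012 − x) = 1.29 × 10^-6
Neglecting x in the denominator: x = √(1.29 × 10^-6 × 0.0012) = 3.93 × 10^-5 M
pOH = −log(3.93 × 10^-5) = 4.41; pH = 14.00 − 4.41 = 9.59

pH = 9.59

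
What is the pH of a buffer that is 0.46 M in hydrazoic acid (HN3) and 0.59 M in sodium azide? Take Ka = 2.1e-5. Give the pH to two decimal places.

pH = 4.79

pKa = −log(2.1 × 10^-5) = 4.678
Using pH = pKa + log([base]/[acid]) with [base]/[acid] = 0.59/0.46:
pH = 4.678 + (+0.108) = 4.79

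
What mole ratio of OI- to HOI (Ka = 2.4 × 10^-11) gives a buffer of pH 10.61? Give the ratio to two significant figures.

ratio = 0.98

pKa = -log(2.4 × 10^-11) = 10.620
pH = pKa + log(r) ⇒ log(r) = 10.61 − 10.620 = -0.010
r = [OI-]/[HOI] = 10^(-0.010) = 0.977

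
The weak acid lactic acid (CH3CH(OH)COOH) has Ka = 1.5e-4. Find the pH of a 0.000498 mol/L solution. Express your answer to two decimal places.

CH3CH(OH)COOH ⇌ CH3CH(OH)COO- + H+
From the ICE table, Ka = x²/(0.000498 − x) = 1.5 × 10^-4.
The 5% rule fails; solving x² + Ka·x − Ka·C₀ = 0 exactly:
x = [−0.00015 + √(0.00015² + 2.99e-07)]/2 = 2.08 × 10^-4 M
pH = −log(2.08 × 10^-4) = 3.68

pH = 3.68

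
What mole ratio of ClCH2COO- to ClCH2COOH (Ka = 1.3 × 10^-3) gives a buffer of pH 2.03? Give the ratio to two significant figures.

pKa = -log(1.3 × 10^-3) = 2.886
pH = pKa + log(r) ⇒ log(r) = 2.03 − 2.886 = -0.856
r = [ClCH2COO-]/[ClCH2COOH] = 10^(-0.856) = 0.139

ratio = 0.14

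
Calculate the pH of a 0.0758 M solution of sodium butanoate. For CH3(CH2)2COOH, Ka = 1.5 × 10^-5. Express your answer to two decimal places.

pH = 8.85

CH3(CH2)2COO- is the conjugate base of the weak acid CH3(CH2)2COOH.
Kb = Kw/Ka = 1.0×10^-14 / 1.5 × 10^-5 = 6.67 × 10^-10
Let x = [OH-] at equilibrium. Kb = x²/(0.0758 − x).
Since Kb ≪ C₀, x ≈ √(Kb·C₀) = 7.11 × 10^-6 M.
pOH = −log(7.11 × 10^-6) = 5.15; pH = 14.00 − 5.15 = 8.85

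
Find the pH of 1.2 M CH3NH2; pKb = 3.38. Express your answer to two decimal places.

CH3NH2 + H2O ⇌ CH3NH3+ + OH-
Kb = 10^(−3.38) = 4.17 × 10^-4
From the ICE table, Kb = x²/(1.2 − x) = 4.17 × 10^-4.
Neglecting x in the denominator: x = √(4.17 × 10^-4 × 1.2) = 2.24 × 10^-2 M
Check: 1.9% ionized — well under 5%, approximation valid.
pOH = −log(2.24 × 10^-2) = 1.65; pH = 14.00 − 1.65 = 12.35

pH = 12.35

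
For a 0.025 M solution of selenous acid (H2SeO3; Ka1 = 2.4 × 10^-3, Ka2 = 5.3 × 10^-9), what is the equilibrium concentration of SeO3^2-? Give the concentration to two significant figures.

5.3 × 10^-9 M

First ionization gives [H+] ≈ [HSeO3-] = 6.64 × 10^-3 M.
Second step: Ka2 = [H+][SeO3^2-]/[HSeO3-] ≈ [SeO3^2-] (since [H+] ≈ [HSeO3-]).
So [SeO3^2-] ≈ Ka2.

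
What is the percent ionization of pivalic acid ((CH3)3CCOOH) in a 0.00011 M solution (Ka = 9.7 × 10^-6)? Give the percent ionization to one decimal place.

25.6%

(CH3)3CCOOH ⇌ (CH3)3CCOO- + H+; let x = [H+] at equilibrium.
Ka = x²/(C₀ − x); solving the quadratic gives x = 2.82 × 10^-5 M.
% ionization = x/C₀ × 100% = 2.82 × 10^-5/0.00011 × 100% = 25.6%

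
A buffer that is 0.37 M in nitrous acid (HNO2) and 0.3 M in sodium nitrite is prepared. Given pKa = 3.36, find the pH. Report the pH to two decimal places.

Using pH = pKa + log([base]/[acid]) with [base]/[acid] = 0.3/0.37:
pH = 3.36 + (-0.091) = 3.27

pH = 3.27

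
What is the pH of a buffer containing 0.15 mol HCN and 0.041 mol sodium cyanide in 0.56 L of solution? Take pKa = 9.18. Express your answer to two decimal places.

pH = 8.62

Using pH = pKa + log([base]/[acid]) with [base]/[acid] = 0.041/0.15:
pH = 9.18 + (-0.563) = 8.62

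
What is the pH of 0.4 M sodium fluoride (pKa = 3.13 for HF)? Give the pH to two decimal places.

pH = 8.37

F- is the conjugate base of the weak acid HF.
Ka = 10^(−3.13) = 7.41 × 10^-4
Kb = Kw/Ka = 1.0×10^-14 / 7.41 × 10^-4 = 1.35 × 10^-11
From the ICE table, Kb = [OH-]²/(0.4 − [OH-]) = 1.35 × 10^-11.
Since Kb ≪ C₀, [OH-] ≈ √(Kb·C₀) = 2.32 × 10^-6 M.
([OH-]/C₀ = 0.00058% < 5%, so the approximation holds.)
pOH = −log(2.32 × 10^-6) = 5.63; pH = 14.00 − 5.63 = 8.37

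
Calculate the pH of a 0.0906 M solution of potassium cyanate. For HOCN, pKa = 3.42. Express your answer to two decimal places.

pH = 8.19

OCN- is the conjugate base of the weak acid HOCN.
Ka = 10^(−3.42) = 3.80 × 10^-4
Kb = Kw/Ka = 1.0×10^-14 / 3.80 × 10^-4 = 2.63 × 10^-11
Let x = [OH-] at equilibrium. Kb = x²/(0.0906 − x).
Neglecting x in the denominator: x = √(2.63 × 10^-11 × 0.0906) = 1.54 × 10^-6 M
pOH = 5.81, so pH = 14.00 − pOH = 8.19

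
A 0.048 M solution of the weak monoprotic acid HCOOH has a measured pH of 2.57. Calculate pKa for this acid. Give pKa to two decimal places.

[H+] = 10^(-2.57) = 2.69 × 10^-3 M
At equilibrium [HA] = 0.048 − 2.69 × 10^-3 = 4.53 × 10^-2 M
Ka = [H+][A-]/[HA] = (2.69 × 10^-3)² / 4.53 × 10^-2 = 1.60 × 10^-4
pKa = -log(1.60 × 10^-4) = 3.80

pKa = 3.80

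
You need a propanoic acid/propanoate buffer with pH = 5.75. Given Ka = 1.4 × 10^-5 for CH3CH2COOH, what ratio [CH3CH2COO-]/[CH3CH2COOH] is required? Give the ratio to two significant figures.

pKa = -log(1.4 × 10^-5) = 4.854
pH = pKa + log(r) ⇒ log(r) = 5.75 − 4.854 = +0.896
r = [CH3CH2COO-]/[CH3CH2COOH] = 10^(+0.896) = 7.87

ratio = 7.9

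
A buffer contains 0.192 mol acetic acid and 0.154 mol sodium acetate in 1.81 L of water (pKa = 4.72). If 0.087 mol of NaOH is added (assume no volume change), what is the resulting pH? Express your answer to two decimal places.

OH- converts CH3COOH to CH3COO-: CH3COOH → 0.105 mol, CH3COO- → 0.241 mol.
pH = pKa + log(n_CH3COO-/n_CH3COOH) = 4.72 + log(0.241/0.105) = 4.72 + (+0.361)

pH = 5.08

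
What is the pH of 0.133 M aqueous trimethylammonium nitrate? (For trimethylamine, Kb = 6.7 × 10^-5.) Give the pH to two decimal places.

pH = 5.35

(CH3)3NH+ is the conjugate acid of the weak base (CH3)3N.
Ka = Kw/Kb = 1.0×10^-14 / 6.7 × 10^-5 = 1.49 × 10^-10
Ka = x²/(0.133 − x) = 1.49 × 10^-10
Since Ka ≪ C₀, x ≈ √(Ka·C₀) = 4.45 × 10^-6 M.
pH = −log(4.45 × 10^-6) = 5.35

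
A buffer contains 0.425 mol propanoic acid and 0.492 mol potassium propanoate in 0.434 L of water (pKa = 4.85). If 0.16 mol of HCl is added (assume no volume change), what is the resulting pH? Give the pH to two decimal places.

pH = 4.60

Added H+ converts CH3CH2COO- to CH3CH2COOH: CH3CH2COOH → 0.585 mol, CH3CH2COO- → 0.332 mol.
Henderson–Hasselbalch with mole ratio 0.332/0.585: pH = 4.85 + (-0.246)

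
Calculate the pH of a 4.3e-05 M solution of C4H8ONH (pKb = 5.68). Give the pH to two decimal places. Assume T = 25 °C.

pH = 8.93

C4H8ONH + H2O ⇌ C4H8ONH2+ + OH-
Kb = 10^(−5.68) = 2.09 × 10^-6
Kb = x²/(4.3e-05 − x) = 2.09 × 10^-6
The 5% rule fails; solving x² + Kb·x − Kb·C₀ = 0 exactly:
x = (−Kb + √(Kb² + 4·Kb·C₀))/2 = 8.49 × 10^-6 M
pOH = 5.07, so pH = 14.00 − pOH = 8.93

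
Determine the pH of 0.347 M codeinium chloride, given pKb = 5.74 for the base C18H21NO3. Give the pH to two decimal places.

C18H22NO3+ is the conjugate acid of the weak base C18H21NO3.
Kb = 10^(−5.74) = 1.82 × 10^-6
Ka = Kw/Kb = 1.0×10^-14 / 1.82 × 10^-6 = 5.49 × 10^-9
From the ICE table, Ka = [H+]²/(0.347 − [H+]) = 5.49 × 10^-9.
Assume [H+] ≪ 0.347: [H+] ≈ √(5.49 × 10^-9 × 0.347) = 4.36 × 10^-5 M
pH = −log(4.36 × 10^-5) = 4.36

pH = 4.36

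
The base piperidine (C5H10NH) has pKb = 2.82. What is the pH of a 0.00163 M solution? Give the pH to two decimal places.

pH = 10.99

C5H10NH + H2O ⇌ C5H10NH2+ + OH-
Kb = 10^(−2.82) = 1.51 × 10^-3
Kb = [OH-]²/(0.00163 − [OH-]) = 1.51 × 10^-3
Here C₀/Kb ≈ 1.08, so the small-[OH-] approximation fails. Use the quadratic:
[OH-] = [−0.00151 + √(0.00151² + 9.85e-06)]/2 = 9.86 × 10^-4 M
pOH = 3.01, so pH = 14.00 − pOH = 10.99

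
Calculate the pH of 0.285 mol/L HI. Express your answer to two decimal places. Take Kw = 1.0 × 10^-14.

HI is a strong acid and dissociates completely, so [H+] = 0.285 M.
pH = -log(0.285) = 0.55

pH = 0.55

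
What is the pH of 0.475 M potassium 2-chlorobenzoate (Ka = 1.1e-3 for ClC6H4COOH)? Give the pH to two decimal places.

pH = 8.32

ClC6H4COO- is the conjugate base of the weak acid ClC6H4COOH.
Kb = Kw/Ka = 1.0×10^-14 / 1.1 × 10^-3 = 9.09 × 10^-12
Kb = x²/(0.475 − x) = 9.09 × 10^-12
Assume x ≪ 0.475: x ≈ √(9.09 × 10^-12 × 0.475) = 2.08 × 10^-6 M
Check: 0.00044% ionized — well under 5%, approximation valid.
pOH = 5.68, so pH = 14.00 − pOH = 8.32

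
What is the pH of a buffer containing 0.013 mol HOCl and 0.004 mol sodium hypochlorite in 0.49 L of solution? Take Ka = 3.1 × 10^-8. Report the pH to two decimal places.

pKa = −log(3.1 × 10^-8) = 7.509
Henderson–Hasselbalch: pH = pKa + log([OCl-]/[HOCl]) = 7.509 + log(0.004/0.013)
pH = 7.509 + (-0.512) = 7.00

pH = 7.00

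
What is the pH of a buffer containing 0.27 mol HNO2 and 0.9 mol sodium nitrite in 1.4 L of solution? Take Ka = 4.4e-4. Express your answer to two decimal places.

pKa = −log(4.4 × 10^-4) = 3.357
Henderson–Hasselbalch: pH = pKa + log([NO2-]/[HNO2]) = 3.357 + log(0.9/0.27)
pH = 3.357 + (+0.523) = 3.88

pH = 3.88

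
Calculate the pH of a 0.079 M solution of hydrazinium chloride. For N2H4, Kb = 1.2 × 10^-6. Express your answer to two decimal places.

pH = 4.59

N2H5+ is the conjugate acid of the weak base N2H4.
Ka = Kw/Kb = 1.0×10^-14 / 1.2 × 10^-6 = 8.33 × 10^-9
Let x = [H+] at equilibrium. Ka = x²/(0.079 − x).
Assume x ≪ 0.079: x ≈ √(8.33 × 10^-9 × 0.079) = 2.57 × 10^-5 M
(x/C₀ = 0.032% < 5%, so the approximation holds.)
pH = −log(2.57 × 10^-5) = 4.59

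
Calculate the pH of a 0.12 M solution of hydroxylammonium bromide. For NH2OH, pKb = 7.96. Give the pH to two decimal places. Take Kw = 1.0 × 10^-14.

pH = 3.48

NH3OH+ is the conjugate acid of the weak base NH2OH.
Kb = 10^(−7.96) = 1.10 × 10^-8
Ka = Kw/Kb = 1.0×10^-14 / 1.10 × 10^-8 = 9.09 × 10^-7
Ka = [H+]²/(0.12 − [H+]) = 9.09 × 10^-7
Since Ka ≪ C₀, [H+] ≈ √(Ka·C₀) = 3.30 × 10^-4 M.
Check: 0.28% ionized — well under 5%, approximation valid.
pH = −log[H+] = −log(3.30 × 10^-4) = 3.48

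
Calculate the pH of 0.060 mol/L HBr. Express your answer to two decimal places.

HBr is a strong acid and dissociates completely, so [H+] = 0.060 M.
pH = -log(0.06) = 1.22

pH = 1.22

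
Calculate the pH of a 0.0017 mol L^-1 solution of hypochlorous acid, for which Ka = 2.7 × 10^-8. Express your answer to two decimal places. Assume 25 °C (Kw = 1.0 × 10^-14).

HOCl ⇌ OCl- + H+
Ka = [H+]²/(0.0017 − [H+]) = 2.7 × 10^-8
Neglecting [H+] in the denominator: [H+] = √(2.7 × 10^-8 × 0.0017) = 6.77 × 10^-6 M
([H+]/C₀ = 0.4% < 5%, so the approximation holds.)
pH = −log[H+] = −log(6.77 × 10^-6) = 5.17

pH = 5.17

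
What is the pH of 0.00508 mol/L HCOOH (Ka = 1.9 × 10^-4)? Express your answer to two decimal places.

pH = 3.05

HCOOH ⇌ HCOO- + H+
Ka = x²/(0.00508 − x) = 1.9 × 10^-4
x is not negligible relative to C₀; solve x² + 0.00019·x − 9.65e-07 = 0.
x = (−Ka + √(Ka² + 4·Ka·C₀))/2 = 8.92 × 10^-4 M
pH = −log[H+] = −log(8.92 × 10^-4) = 3.05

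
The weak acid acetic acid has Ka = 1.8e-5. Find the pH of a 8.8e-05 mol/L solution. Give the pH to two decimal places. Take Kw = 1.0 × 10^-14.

pH = 4.50

CH3COOH ⇌ CH3COO- + H+
Ka = [H+]²/(8.8e-05 − [H+]) = 1.8 × 10^-5
Here C₀/Ka ≈ 4.89, so the small-[H+] approximation fails. Use the quadratic:
[H+] = [−1.8e-05 + √(1.8e-05² + 6.34e-09)]/2 = 3.18 × 10^-5 M
pH = −log[H+] = −log(3.18 × 10^-5) = 4.50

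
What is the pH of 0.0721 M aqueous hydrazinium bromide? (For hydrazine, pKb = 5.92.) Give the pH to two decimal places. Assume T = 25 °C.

N2H5+ is the conjugate acid of the weak base N2H4.
Kb = 10^(−5.92) = 1.20 × 10^-6
Ka = Kw/Kb = 1.0×10^-14 / 1.20 × 10^-6 = 8.33 × 10^-9
Let x = [H+] at equilibrium. Ka = x²/(0.0721 − x).
Assume x ≪ 0.0721: x ≈ √(8.33 × 10^-9 × 0.0721) = 2.45 × 10^-5 M
(x/C₀ = 0.034% < 5%, so the approximation holds.)
pH = −log(2.45 × 10^-5) = 4.61

pH = 4.61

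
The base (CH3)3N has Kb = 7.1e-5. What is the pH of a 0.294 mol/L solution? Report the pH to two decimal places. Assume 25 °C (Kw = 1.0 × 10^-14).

pH = 11.66

(CH3)3N + H2O ⇌ (CH3)3NH+ + OH-
Kb = [OH-]²/(0.294 − [OH-]) = 7.1 × 10^-5
Assume [OH-] ≪ 0.294: [OH-] ≈ √(7.1 × 10^-5 × 0.294) = 4.57 × 10^-3 M
pOH = 2.34, so pH = 14.00 − pOH = 11.66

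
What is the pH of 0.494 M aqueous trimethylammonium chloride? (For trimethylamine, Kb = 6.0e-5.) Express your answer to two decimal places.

(CH3)3NH+ is the conjugate acid of the weak base (CH3)3N.
Ka = Kw/Kb = 1.0×10^-14 / 6.0 × 10^-5 = 1.67 × 10^-10
From the ICE table, Ka = [H+]²/(0.494 − [H+]) = 1.67 × 10^-10.
Neglecting [H+] in the denominator: [H+] = √(1.67 × 10^-10 × 0.494) = 9.08 × 10^-6 M
pH = −log[H+] = −log(9.08 × 10^-6) = 5.04

pH = 5.04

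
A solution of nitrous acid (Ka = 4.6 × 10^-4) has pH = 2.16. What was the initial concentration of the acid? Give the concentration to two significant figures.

C₀ = 1.1 × 10^-1 M

[H+] = 10^(-2.16) = 6.92 × 10^-3 M = x
Ka = x²/(C₀ − x) ⇒ C₀ = x + x²/Ka
C₀ = 6.92 × 10^-3 + (6.92 × 10^-3)²/(4.6 × 10^-4) = 1.11 × 10^-1 M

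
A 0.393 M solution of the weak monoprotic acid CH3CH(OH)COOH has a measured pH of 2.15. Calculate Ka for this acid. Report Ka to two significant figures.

Ka = 1.3 × 10^-4

[H+] = 10^(-2.15) = 7.08 × 10^-3 M
At equilibrium [HA] = 0.393 − 7.08 × 10^-3 = 3.86 × 10^-1 M
Ka = [H+][A-]/[HA] = (7.08 × 10^-3)² / 3.86 × 10^-1 = 1.3 × 10^-4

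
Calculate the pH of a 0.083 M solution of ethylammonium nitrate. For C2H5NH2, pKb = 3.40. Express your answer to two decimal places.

pH = 5.84

C2H5NH3+ is the conjugate acid of the weak base C2H5NH2.
Kb = 10^(−3.40) = 3.98 × 10^-4
Ka = Kw/Kb = 1.0×10^-14 / 3.98 × 10^-4 = 2.51 × 10^-11
Let x = [H+] at equilibrium. Ka = x²/(0.083 − x).
Neglecting x in the denominator: x = √(2.51 × 10^-11 × 0.083) = 1.44 × 10^-6 M
pH = −log(1.44 × 10^-6) = 5.84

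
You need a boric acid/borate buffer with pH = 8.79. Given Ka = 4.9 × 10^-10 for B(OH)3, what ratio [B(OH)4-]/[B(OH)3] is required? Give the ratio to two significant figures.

ratio = 0.30

pKa = -log(4.9 × 10^-10) = 9.310
pH = pKa + log(r) ⇒ log(r) = 8.79 − 9.310 = -0.520
r = [B(OH)4-]/[B(OH)3] = 10^(-0.520) = 0.302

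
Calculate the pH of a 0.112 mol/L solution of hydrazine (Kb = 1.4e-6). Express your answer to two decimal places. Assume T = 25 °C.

N2H4 + H2O ⇌ N2H5+ + OH-
Kb = [OH-]²/(0.112 − [OH-]) = 1.4 × 10^-6
Neglecting [OH-] in the denominator: [OH-] = √(1.4 × 10^-6 × 0.112) = 3.96 × 10^-4 M
([OH-]/C₀ = 0.35% < 5%, so the approximation holds.)
pOH = 3.40, so pH = 14.00 − pOH = 10.60

pH = 10.60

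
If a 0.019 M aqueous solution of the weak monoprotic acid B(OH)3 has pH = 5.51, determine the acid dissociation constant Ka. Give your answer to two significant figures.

[H+] = 10^(-5.51) = 3.09 × 10^-6 M
At equilibrium [HA] = 0.019 − 3.09 × 10^-6 = 1.90 × 10^-2 M
Ka = [H+][A-]/[HA] = (3.09 × 10^-6)² / 1.90 × 10^-2 = 5.0 × 10^-10

Ka = 5.0 × 10^-10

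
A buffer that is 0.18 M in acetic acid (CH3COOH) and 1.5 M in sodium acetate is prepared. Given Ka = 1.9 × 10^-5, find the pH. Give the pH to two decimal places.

pH = 5.64

pKa = −log(1.9 × 10^-5) = 4.721
Using pH = pKa + log([base]/[acid]) with [base]/[acid] = 1.5/0.18:
pH = 4.721 + (+0.921) = 5.64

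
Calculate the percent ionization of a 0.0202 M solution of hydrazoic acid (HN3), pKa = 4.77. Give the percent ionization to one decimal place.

2.9%

HN3 ⇌ N3- + H+; let x = [H+] at equilibrium.
Ka = 10^(−4.77) = 1.70 × 10^-5
x ≈ √(Ka·C₀) = √(1.70 × 10^-5 × 0.0202) = 5.86 × 10^-4 M
Fraction ionized = 5.86 × 10^-4 / 0.0202 = 0.0290 → 2.9%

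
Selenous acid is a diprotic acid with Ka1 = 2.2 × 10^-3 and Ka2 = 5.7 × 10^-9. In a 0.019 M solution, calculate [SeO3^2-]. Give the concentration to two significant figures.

5.7 × 10^-9 M

First ionization gives [H+] ≈ [HSeO3-] = 5.46 × 10^-3 M.
Second step: Ka2 = [H+][SeO3^2-]/[HSeO3-] ≈ [SeO3^2-] (since [H+] ≈ [HSeO3-]).
So [SeO3^2-] ≈ Ka2.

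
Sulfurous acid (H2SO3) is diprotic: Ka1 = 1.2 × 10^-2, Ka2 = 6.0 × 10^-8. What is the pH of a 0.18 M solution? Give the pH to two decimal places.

Ka1 ≫ Ka2, so treat the first dissociation as the only significant source of H+.
Ka1 = x²/(0.18 − x) = 1.2 × 10^-2
Solving the quadratic: x = (−Ka1 + √(Ka1² + 4·Ka1·C₀))/2 = 4.09 × 10^-2 M
pH = −log(4.09 × 10^-2) = 1.39

pH = 1.39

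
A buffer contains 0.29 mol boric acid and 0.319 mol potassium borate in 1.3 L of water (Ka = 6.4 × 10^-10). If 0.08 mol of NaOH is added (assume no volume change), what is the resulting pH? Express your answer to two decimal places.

pH = 9.47

OH- converts B(OH)3 to B(OH)4-: B(OH)3 → 0.21 mol, B(OH)4- → 0.399 mol.
pKa = −log(6.4 × 10^-10) = 9.194
pH = pKa + log(n_B(OH)4-/n_B(OH)3) = 9.194 + log(0.399/0.21) = 9.194 + (+0.279)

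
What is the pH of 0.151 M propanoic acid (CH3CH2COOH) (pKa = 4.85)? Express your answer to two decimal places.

CH3CH2COOH ⇌ CH3CH2COO- + H+
Ka = 10^(−4.85) = 1.41 × 10^-5
From the ICE table, Ka = [H+]²/(0.151 − [H+]) = 1.41 × 10^-5.
Since Ka ≪ C₀, [H+] ≈ √(Ka·C₀) = 1.46 × 10^-3 M.
pH = −log[H+] = −log(1.46 × 10^-3) = 2.84

pH = 2.84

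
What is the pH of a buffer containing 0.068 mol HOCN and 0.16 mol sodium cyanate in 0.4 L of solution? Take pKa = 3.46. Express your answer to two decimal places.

pH = 3.83

Henderson–Hasselbalch: pH = pKa + log([OCN-]/[HOCN]) = 3.46 + log(0.16/0.068)
pH = 3.46 + (+0.372) = 3.83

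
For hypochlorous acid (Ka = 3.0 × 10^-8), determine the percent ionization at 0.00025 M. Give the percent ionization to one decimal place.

HOCl ⇌ OCl- + H+; let x = [H+] at equilibrium.
x ≈ √(Ka·C₀) = √(3.0 × 10^-8 × 0.00025) = 2.74 × 10^-6 M
Fraction ionized = 2.74 × 10^-6 / 0.00025 = 0.0110 → 1.1%

1.1%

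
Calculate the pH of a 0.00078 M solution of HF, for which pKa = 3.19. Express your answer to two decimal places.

pH = 3.34

HF ⇌ F- + H+
Ka = 10^(−3.19) = 6.46 × 10^-4
From the ICE table, Ka = [H+]²/(0.00078 − [H+]) = 6.46 × 10^-4.
Here C₀/Ka ≈ 1.21, so the small-[H+] approximation fails. Use the quadratic:
[H+] = [−0.000646 + √(0.000646² + 2.02e-06)]/2 = 4.57 × 10^-4 M
pH = −log[H+] = −log(4.57 × 10^-4) = 3.34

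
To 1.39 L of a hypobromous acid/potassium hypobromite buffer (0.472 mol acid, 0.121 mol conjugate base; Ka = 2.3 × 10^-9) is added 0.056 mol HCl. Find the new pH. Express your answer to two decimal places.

After neutralization: n(HOBr) = 0.528 mol, n(OBr-) = 0.065 mol.
pKa = −log(2.3 × 10^-9) = 8.638
pH = pKa + log(n_OBr-/n_HOBr) = 8.638 + log(0.065/0.528) = 8.638 + (-0.910)

pH = 7.73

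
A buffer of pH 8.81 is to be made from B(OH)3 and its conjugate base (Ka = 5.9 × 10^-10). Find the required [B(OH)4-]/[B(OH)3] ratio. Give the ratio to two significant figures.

ratio = 0.38

pKa = -log(5.9 × 10^-10) = 9.229
pH = pKa + log(r) ⇒ log(r) = 8.81 − 9.229 = -0.419
r = [B(OH)4-]/[B(OH)3] = 10^(-0.419) = 0.381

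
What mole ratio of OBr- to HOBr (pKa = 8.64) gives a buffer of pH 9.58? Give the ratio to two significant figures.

pH = pKa + log(r) ⇒ log(r) = 9.58 − 8.64 = +0.94
r = [OBr-]/[HOBr] = 10^(+0.94) = 8.71

ratio = 8.7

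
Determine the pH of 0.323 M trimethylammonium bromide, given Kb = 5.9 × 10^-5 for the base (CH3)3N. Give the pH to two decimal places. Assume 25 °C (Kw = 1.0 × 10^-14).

(CH3)3NH+ is the conjugate acid of the weak base (CH3)3N.
Ka = Kw/Kb = 1.0×10^-14 / 5.9 × 10^-5 = 1.69 × 10^-10
Ka = [H+]²/(0.323 − [H+]) = 1.69 × 10^-10
Assume [H+] ≪ 0.323: [H+] ≈ √(1.69 × 10^-10 × 0.323) = 7.39 × 10^-6 M
pH = −log(7.39 × 10^-6) = 5.13

pH = 5.13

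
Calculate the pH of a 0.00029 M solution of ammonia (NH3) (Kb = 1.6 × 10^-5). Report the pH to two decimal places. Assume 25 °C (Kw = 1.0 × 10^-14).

pH = 9.78

NH3 + H2O ⇌ NH4+ + OH-
From the ICE table, Kb = x²/(0.00029 − x) = 1.6 × 10^-5.
Here C₀/Kb ≈ 18.1, so the small-x approximation fails. Use the quadratic:
x = [−1.6e-05 + √(1.6e-05² + 1.86e-08)]/2 = 6.06 × 10^-5 M
pOH = 4.22, so pH = 14.00 − pOH = 9.78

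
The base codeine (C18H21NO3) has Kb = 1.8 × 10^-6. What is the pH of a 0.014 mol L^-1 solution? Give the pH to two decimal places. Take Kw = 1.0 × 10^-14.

pH = 10.20

C18H21NO3 + H2O ⇌ C18H22NO3+ + OH-
Let x = [OH-] at equilibrium. Kb = x²/(0.014 − x).
Since Kb ≪ C₀, x ≈ √(Kb·C₀) = 1.59 × 10^-4 M.
pOH = 3.80, so pH = 14.00 − pOH = 10.20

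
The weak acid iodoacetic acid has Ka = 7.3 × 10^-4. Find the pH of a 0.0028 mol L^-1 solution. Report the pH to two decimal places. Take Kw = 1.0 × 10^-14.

ICH2COOH ⇌ ICH2COO- + H+
From the ICE table, Ka = [H+]²/(0.0028 − [H+]) = 7.3 × 10^-4.
[H+] is not negligible relative to C₀; solve [H+]² + 0.00073·[H+] − 2.04e-06 = 0.
[H+] = [−0.00073 + √(0.00073² + 8.18e-06)]/2 = 1.11 × 10^-3 M
pH = −log[H+] = −log(1.11 × 10^-3) = 2.95

pH = 2.95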